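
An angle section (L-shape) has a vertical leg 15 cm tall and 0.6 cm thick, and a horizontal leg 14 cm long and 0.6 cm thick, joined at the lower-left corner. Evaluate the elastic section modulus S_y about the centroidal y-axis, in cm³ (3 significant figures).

S_y ≈ 31.6 cm³

Break the section into simple shapes (no overlaps), measuring from the bottom-left corner of the bounding box.
Vertical leg: 0.6 × 15, A = 9 cm², x = 0.3 cm, Ī = 0.27 cm⁴.
Horizontal leg (remainder): 13.4 × 0.6, A = 8.04 cm², x = 7.3 cm, Ī = 120.31 cm⁴.
Centroid: x̄ = ΣA·x / ΣA = 3.6028 cm.
Transfer each piece to the centroidal y-axis using Ī + A·d² with d = x − 3.6028:
  vertical leg: d = -3.3028 cm → contributes +98.447 cm⁴
  horizontal leg (remainder): d = 3.6972 cm → contributes +230.21 cm⁴
Total I = 328.65 cm⁴.
Extreme fibre distance c = 10.397 cm; S = I/c = 31.61 cm³.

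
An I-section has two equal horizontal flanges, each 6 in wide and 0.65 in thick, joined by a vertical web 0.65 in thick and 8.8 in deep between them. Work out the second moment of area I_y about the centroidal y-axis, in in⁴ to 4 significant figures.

I_y ≈ 23.60 in⁴

Split into non-overlapping primitives; take the origin at the lower-left of the bounding box.
Bottom flange: 6 × 0.65, A = 3.9 in², x = 3 in, Ī = 11.7 in⁴.
Web: 0.65 × 8.8, A = 5.72 in², x = 3 in, Ī = 0.201392 in⁴.
Top flange: 6 × 0.65, A = 3.9 in², x = 3 in, Ī = 11.7 in⁴.
By symmetry the centroid is at mid-width, x̄ = 3 in.
All pieces are centred on the centroidal y-axis, so I = ΣĪ = 23.6014 in⁴.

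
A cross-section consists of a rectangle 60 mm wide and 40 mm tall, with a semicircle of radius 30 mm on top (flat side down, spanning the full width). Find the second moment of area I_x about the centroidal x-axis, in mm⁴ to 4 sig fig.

Decompose the section into non-overlapping parts with the origin at the bottom-left of its bounding rectangle.
Rectangular body: 60 × 40, A = 2 400 mm², y = 20 mm, Ī = 320 000 mm⁴.
Semicircular cap: semicircle r = 30, A = 1413.72 mm², y = 52.7324 mm, Ī = 88903.1 mm⁴.
Centroid: ȳ = ΣA·y / ΣA = 32.1337 mm.
Transfer each piece to the centroidal x-axis using Ī + A·d² with d = y − 32.1337:
  rectangular body: d = -12.1337 mm → contributes +673 342 mm⁴
  semicircular cap: d = 20.5987 mm → contributes +688 754 mm⁴
Total I = 1 362 096 mm⁴.

I_x ≈ 1.362 × 10⁶ mm⁴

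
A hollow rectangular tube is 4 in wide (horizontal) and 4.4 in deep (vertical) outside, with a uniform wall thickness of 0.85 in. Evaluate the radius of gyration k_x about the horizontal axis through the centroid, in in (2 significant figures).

k_x ≈ 1.5 in

Treat the section as a set of non-overlapping primitives; coordinates are from the bounding-box lower-left.
Outer rectangle: 4 × 4.4, A = 17.6 in², y = 2.2 in, Ī = 28.39 in⁴.
Inner void (subtracted): 2.3 × 2.7, A = 6.21 in², y = 2.2 in, Ī = 3.773 in⁴.
By symmetry the centroid is at mid-height, ȳ = 2.2 in.
All pieces are centred on the horizontal axis through the centroid, so I = ΣĪ (holes subtracted) = 24.62 in⁴.
Radius of gyration: k = √(I/A) = √(24.62 / 11.39) = 1.47 in.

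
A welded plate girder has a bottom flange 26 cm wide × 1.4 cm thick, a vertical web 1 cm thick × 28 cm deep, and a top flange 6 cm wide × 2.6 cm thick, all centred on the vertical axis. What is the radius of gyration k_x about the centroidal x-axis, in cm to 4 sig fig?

k_x ≈ 12.38 cm

Treat the section as a set of non-overlapping primitives; coordinates are from the bounding-box lower-left.
Bottom plate: 26 × 1.4, A = 36.4 cm², y = 0.7 cm, Ī = 5.94533 cm⁴.
Web plate: 1 × 28, A = 28 cm², y = 15.4 cm, Ī = 1829.33 cm⁴.
Top plate: 6 × 2.6, A = 15.6 cm², y = 30.7 cm, Ī = 8.788 cm⁴.
Centroid: ȳ = ΣA·y / ΣA = 11.695 cm.
Transfer each piece to the centroidal x-axis using Ī + A·d² with d = y − 11.695:
  bottom plate: d = -10.995 cm → contributes +4406.34 cm⁴
  web plate: d = 3.705 cm → contributes +2213.69 cm⁴
  top plate: d = 19.005 cm → contributes +5643.35 cm⁴
Total I = 12263.4 cm⁴.
Radius of gyration: k = √(I/A) = √(12263.4 / 80) = 12.3811 cm.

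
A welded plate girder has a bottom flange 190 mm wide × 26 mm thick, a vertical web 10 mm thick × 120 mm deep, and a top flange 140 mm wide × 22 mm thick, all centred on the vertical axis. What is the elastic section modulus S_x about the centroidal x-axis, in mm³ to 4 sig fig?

S_x ≈ 4.262 × 10⁵ mm³

Split into non-overlapping primitives; take the origin at the lower-left of the bounding box.
Bottom plate: 190 × 26, A = 4 940 mm², y = 13 mm, Ī = 278 287 mm⁴.
Web plate: 10 × 120, A = 1 200 mm², y = 86 mm, Ī = 1 440 000 mm⁴.
Top plate: 140 × 22, A = 3 080 mm², y = 157 mm, Ī = 124 227 mm⁴.
Centroid: ȳ = ΣA·y / ΣA = 70.6052 mm.
Transfer each piece to the centroidal x-axis using Ī + A·d² with d = y − 70.6052:
  bottom plate: d = -57.6052 mm → contributes +16 670 984 mm⁴
  web plate: d = 15.3948 mm → contributes +1 724 400 mm⁴
  top plate: d = 86.3948 mm → contributes +23 113 533 mm⁴
Total I = 41 508 916 mm⁴.
Extreme fibre distance c = 97.3948 mm; S = I/c = 426 192 mm³.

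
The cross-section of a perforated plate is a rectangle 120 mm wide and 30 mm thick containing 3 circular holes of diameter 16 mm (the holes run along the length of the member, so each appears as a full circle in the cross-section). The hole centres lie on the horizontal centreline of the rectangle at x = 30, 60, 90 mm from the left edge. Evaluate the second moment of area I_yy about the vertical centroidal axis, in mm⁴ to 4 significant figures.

I_yy ≈ 3.948 × 10⁶ mm⁴

Break the section into simple shapes (no overlaps), measuring from the bottom-left corner of the bounding box.
Plate: 120 × 30, A = 3 600 mm², x = 60 mm, Ī = 4 320 000 mm⁴.
Hole 1 (subtracted): ⌀16, A = 201.062 mm², x = 30 mm, Ī = 3216.99 mm⁴.
Hole 2 (subtracted): ⌀16, A = 201.062 mm², x = 60 mm, Ī = 3216.99 mm⁴.
Hole 3 (subtracted): ⌀16, A = 201.062 mm², x = 90 mm, Ī = 3216.99 mm⁴.
By symmetry the centroid is at mid-width, x̄ = 60 mm.
Transfer each piece to the vertical centroidal axis using Ī + A·d² with d = x − 60:
  plate: d = 0 mm → contributes +4 320 000 mm⁴
  hole 1: d = -30 mm → contributes −184 173 mm⁴
  hole 2: d = 0 mm → contributes −3216.99 mm⁴
  hole 3: d = 30 mm → contributes −184 173 mm⁴
Total I = 3 948 438 mm⁴.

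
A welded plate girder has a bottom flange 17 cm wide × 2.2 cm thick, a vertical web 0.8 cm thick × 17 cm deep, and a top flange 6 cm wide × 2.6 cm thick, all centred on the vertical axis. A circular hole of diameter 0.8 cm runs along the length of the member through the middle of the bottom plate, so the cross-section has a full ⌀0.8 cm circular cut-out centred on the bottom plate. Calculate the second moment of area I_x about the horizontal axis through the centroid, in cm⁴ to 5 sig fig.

I_x ≈ 4636.8 cm⁴

Decompose the section into non-overlapping parts with the origin at the bottom-left of its bounding rectangle.
Bottom plate: 17 × 2.2, A = 37.4 cm², y = 1.1 cm, Ī = 15.08467 cm⁴.
Web plate: 0.8 × 17, A = 13.6 cm², y = 10.7 cm, Ī = 327.5333 cm⁴.
Top plate: 6 × 2.6, A = 15.6 cm², y = 20.5 cm, Ī = 8.788 cm⁴.
Hole (subtracted): ⌀0.8, A = 0.5026548 cm², y = 1.1 cm, Ī = 0.02010619 cm⁴.
Centroid: ȳ = ΣA·y / ΣA = 7.65397 cm.
Transfer each piece to the horizontal axis through the centroid using Ī + A·d² with d = y − 7.65397:
  bottom plate: d = -6.55397 cm → contributes +1621.584 cm⁴
  web plate: d = 3.04603 cm → contributes +453.7182 cm⁴
  top plate: d = 12.84603 cm → contributes +2583.108 cm⁴
  hole: d = -6.55397 cm → contributes −21.6114 cm⁴
Total I = 4636.798 cm⁴.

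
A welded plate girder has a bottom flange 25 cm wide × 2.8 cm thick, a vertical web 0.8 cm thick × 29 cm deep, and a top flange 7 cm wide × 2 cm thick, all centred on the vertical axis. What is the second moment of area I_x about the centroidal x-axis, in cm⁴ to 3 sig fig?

Split into non-overlapping primitives; take the origin at the lower-left of the bounding box.
Bottom plate: 25 × 2.8, A = 70 cm², y = 1.4 cm, Ī = 45.733 cm⁴.
Web plate: 0.8 × 29, A = 23.2 cm², y = 17.3 cm, Ī = 1625.9 cm⁴.
Top plate: 7 × 2, A = 14 cm², y = 32.8 cm, Ī = 4.6667 cm⁴.
Centroid: ȳ = ΣA·y / ΣA = 8.9418 cm.
Transfer each piece to the centroidal x-axis using Ī + A·d² with d = y − 8.9418:
  bottom plate: d = -7.5418 cm → contributes +4027.2 cm⁴
  web plate: d = 8.3582 cm → contributes +3246.7 cm⁴
  top plate: d = 23.858 cm → contributes +7973.7 cm⁴
Total I = 15 248 cm⁴.

I_x ≈ 1.52 × 10⁴ cm⁴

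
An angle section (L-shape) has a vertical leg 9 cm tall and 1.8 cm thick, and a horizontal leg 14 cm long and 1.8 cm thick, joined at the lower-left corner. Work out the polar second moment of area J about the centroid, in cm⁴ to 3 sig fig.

Treat the section as a set of non-overlapping primitives; coordinates are from the bounding-box lower-left.
Vertical leg: 1.8 × 9, A = 16.2 cm², y = 4.5 cm, Ī = 109.35 cm⁴.
Horizontal leg (remainder): 12.2 × 1.8, A = 21.96 cm², y = 0.9 cm, Ī = 5.9292 cm⁴.
Centroid: ȳ = ΣA·y / ΣA = 2.4283 cm.
Transfer each piece to the centroidal x-axis using Ī + A·d² with d = y − 2.4283:
  vertical leg: d = 2.0717 cm → contributes +178.88 cm⁴
  horizontal leg (remainder): d = -1.5283 cm → contributes +57.221 cm⁴
Total I = 236.1 cm⁴.
For the y-axis: x̄ = 4.9283 cm.
Repeating about the centroidal y-axis gives I_y = 733.56 cm⁴.
Polar second moment: J = I_x + I_y = 969.66 cm⁴.

J ≈ 970 cm⁴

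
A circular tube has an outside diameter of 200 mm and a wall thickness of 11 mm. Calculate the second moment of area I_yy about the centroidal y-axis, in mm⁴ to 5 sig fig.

Split into non-overlapping primitives; take the origin at the lower-left of the bounding box.
Outer circle: ⌀200, A = 31415.93 mm², x = 100 mm, Ī = 78 539 816 mm⁴.
Bore (subtracted): ⌀178, A = 24884.56 mm², x = 100 mm, Ī = 49 277 641 mm⁴.
By symmetry the centroid is at mid-width, x̄ = 100 mm.
All pieces are centred on the centroidal y-axis, so I = ΣĪ (holes subtracted) = 29 262 175 mm⁴.

I_yy ≈ 2.9262 × 10⁷ mm⁴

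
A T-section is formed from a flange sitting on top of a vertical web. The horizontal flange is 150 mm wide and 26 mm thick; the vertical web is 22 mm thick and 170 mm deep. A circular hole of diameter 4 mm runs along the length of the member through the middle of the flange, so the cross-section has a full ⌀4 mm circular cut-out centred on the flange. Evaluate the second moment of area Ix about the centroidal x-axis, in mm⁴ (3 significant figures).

Treat the section as a set of non-overlapping primitives; coordinates are from the bounding-box lower-left.
Flange: 150 × 26, A = 3 900 mm², y = 183 mm, Ī = 219 700 mm⁴.
Web: 22 × 170, A = 3 740 mm², y = 85 mm, Ī = 9 007 167 mm⁴.
Hole (subtracted): ⌀4, A = 12.566 mm², y = 183 mm, Ī = 12.566 mm⁴.
Centroid: ȳ = ΣA·y / ΣA = 134.95 mm.
Transfer each piece to the centroidal x-axis using Ī + A·d² with d = y − 134.95:
  flange: d = 48.053 mm → contributes +9 225 102 mm⁴
  web: d = -49.947 mm → contributes +18 337 407 mm⁴
  hole: d = 48.053 mm → contributes −29 029 mm⁴
Total I = 27 533 480 mm⁴.

Ix ≈ 2.75 × 10⁷ mm⁴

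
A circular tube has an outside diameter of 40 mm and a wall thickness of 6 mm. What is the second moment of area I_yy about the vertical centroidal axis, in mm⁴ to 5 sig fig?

Decompose the section into non-overlapping parts with the origin at the bottom-left of its bounding rectangle.
Outer circle: ⌀40, A = 1256.637 mm², x = 20 mm, Ī = 125663.7 mm⁴.
Bore (subtracted): ⌀28, A = 615.7522 mm², x = 20 mm, Ī = 30171.86 mm⁴.
By symmetry the centroid is at mid-width, x̄ = 20 mm.
All pieces are centred on the vertical centroidal axis, so I = ΣĪ (holes subtracted) = 95491.85 mm⁴.

I_yy ≈ 9.5492 × 10⁴ mm⁴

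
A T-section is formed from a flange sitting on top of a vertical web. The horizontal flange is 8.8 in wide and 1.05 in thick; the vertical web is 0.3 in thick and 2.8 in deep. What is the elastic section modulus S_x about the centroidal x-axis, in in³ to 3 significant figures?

Break the section into simple shapes (no overlaps), measuring from the bottom-left corner of the bounding box.
Flange: 8.8 × 1.05, A = 9.24 in², y = 3.325 in, Ī = 0.84893 in⁴.
Web: 0.3 × 2.8, A = 0.84 in², y = 1.4 in, Ī = 0.5488 in⁴.
Centroid: ȳ = ΣA·y / ΣA = 3.1646 in.
Transfer each piece to the centroidal x-axis using Ī + A·d² with d = y − 3.1646:
  flange: d = 0.16042 in → contributes +1.0867 in⁴
  web: d = -1.7646 in → contributes +3.1644 in⁴
Total I = 4.2511 in⁴.
Extreme fibre distance c = 3.1646 in; S = I/c = 1.3433 in³.

S_x ≈ 1.34 in³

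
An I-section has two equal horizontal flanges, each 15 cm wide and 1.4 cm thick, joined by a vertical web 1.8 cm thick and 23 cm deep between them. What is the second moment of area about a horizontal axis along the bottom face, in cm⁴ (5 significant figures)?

Split into non-overlapping primitives; take the origin at the lower-left of the bounding box.
Bottom flange: 15 × 1.4, A = 21 cm², y = 0.7 cm, Ī = 3.43 cm⁴.
Web: 1.8 × 23, A = 41.4 cm², y = 12.9 cm, Ī = 1825.05 cm⁴.
Top flange: 15 × 1.4, A = 21 cm², y = 25.1 cm, Ī = 3.43 cm⁴.
Transfer each piece to a horizontal axis along the bottom face using Ī + A·d² with d = y − 0:
  bottom flange: d = 0.7 cm → contributes +13.72 cm⁴
  web: d = 12.9 cm → contributes +8714.424 cm⁴
  top flange: d = 25.1 cm → contributes +13233.64 cm⁴
Total I = 21961.78 cm⁴.

I_base ≈ 2.1962 × 10⁴ cm⁴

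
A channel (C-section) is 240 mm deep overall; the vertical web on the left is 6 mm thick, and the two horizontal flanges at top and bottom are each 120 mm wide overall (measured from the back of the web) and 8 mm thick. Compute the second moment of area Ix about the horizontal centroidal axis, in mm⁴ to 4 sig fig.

Ix ≈ 3.147 × 10⁷ mm⁴

Decompose the section into non-overlapping parts with the origin at the bottom-left of its bounding rectangle.
Web: 6 × 240, A = 1 440 mm², y = 120 mm, Ī = 6 912 000 mm⁴.
Top flange (beyond web): 114 × 8, A = 912 mm², y = 236 mm, Ī = 4 864 mm⁴.
Bottom flange (beyond web): 114 × 8, A = 912 mm², y = 4 mm, Ī = 4 864 mm⁴.
By symmetry the centroid is at mid-height, ȳ = 120 mm.
Transfer each piece to the horizontal centroidal axis using Ī + A·d² with d = y − 120:
  web: d = 0 mm → contributes +6 912 000 mm⁴
  top flange (beyond web): d = 116 mm → contributes +12 276 736 mm⁴
  bottom flange (beyond web): d = -116 mm → contributes +12 276 736 mm⁴
Total I = 31 465 472 mm⁴.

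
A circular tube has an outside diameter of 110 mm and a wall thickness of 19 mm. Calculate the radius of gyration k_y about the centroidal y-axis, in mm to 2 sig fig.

k_y ≈ 33 mm

Treat the section as a set of non-overlapping primitives; coordinates are from the bounding-box lower-left.
Outer circle: ⌀110, A = 9 503 mm², x = 55 mm, Ī = 7 186 884 mm⁴.
Bore (subtracted): ⌀72, A = 4 072 mm², x = 55 mm, Ī = 1 319 167 mm⁴.
By symmetry the centroid is at mid-width, x̄ = 55 mm.
All pieces are centred on the centroidal y-axis, so I = ΣĪ (holes subtracted) = 5 867 717 mm⁴.
Radius of gyration: k = √(I/A) = √(5 867 717 / 5 432) = 32.87 mm.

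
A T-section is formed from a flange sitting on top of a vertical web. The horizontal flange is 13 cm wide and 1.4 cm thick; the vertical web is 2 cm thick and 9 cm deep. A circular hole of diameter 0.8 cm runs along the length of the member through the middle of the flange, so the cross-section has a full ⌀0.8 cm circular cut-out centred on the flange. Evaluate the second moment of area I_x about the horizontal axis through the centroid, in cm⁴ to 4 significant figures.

Split into non-overlapping primitives; take the origin at the lower-left of the bounding box.
Flange: 13 × 1.4, A = 18.2 cm², y = 9.7 cm, Ī = 2.97267 cm⁴.
Web: 2 × 9, A = 18 cm², y = 4.5 cm, Ī = 121.5 cm⁴.
Hole (subtracted): ⌀0.8, A = 0.502655 cm², y = 9.7 cm, Ī = 0.0201062 cm⁴.
Centroid: ȳ = ΣA·y / ΣA = 7.07796 cm.
Transfer each piece to the horizontal axis through the centroid using Ī + A·d² with d = y − 7.07796:
  flange: d = 2.62204 cm → contributes +128.1 cm⁴
  web: d = -2.57796 cm → contributes +241.125 cm⁴
  hole: d = 2.62204 cm → contributes −3.47592 cm⁴
Total I = 365.749 cm⁴.

I_x ≈ 365.7 cm⁴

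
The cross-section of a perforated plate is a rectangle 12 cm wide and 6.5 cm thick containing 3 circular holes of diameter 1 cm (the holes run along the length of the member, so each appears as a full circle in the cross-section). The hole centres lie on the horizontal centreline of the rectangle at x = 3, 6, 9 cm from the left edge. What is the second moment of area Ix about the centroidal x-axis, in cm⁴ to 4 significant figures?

Ix ≈ 274.5 cm⁴

Break the section into simple shapes (no overlaps), measuring from the bottom-left corner of the bounding box.
Plate: 12 × 6.5, A = 78 cm², y = 3.25 cm, Ī = 274.625 cm⁴.
Hole 1 (subtracted): ⌀1, A = 0.785398 cm², y = 3.25 cm, Ī = 0.0490874 cm⁴.
Hole 2 (subtracted): ⌀1, A = 0.785398 cm², y = 3.25 cm, Ī = 0.0490874 cm⁴.
Hole 3 (subtracted): ⌀1, A = 0.785398 cm², y = 3.25 cm, Ī = 0.0490874 cm⁴.
By symmetry the centroid is at mid-height, ȳ = 3.25 cm.
All pieces are centred on the centroidal x-axis, so I = ΣĪ (holes subtracted) = 274.478 cm⁴.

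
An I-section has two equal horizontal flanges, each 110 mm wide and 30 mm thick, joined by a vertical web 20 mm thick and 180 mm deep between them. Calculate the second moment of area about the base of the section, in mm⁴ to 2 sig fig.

I_base ≈ 2.3 × 10⁸ mm⁴

Split into non-overlapping primitives; take the origin at the lower-left of the bounding box.
Bottom flange: 110 × 30, A = 3 300 mm², y = 15 mm, Ī = 247 500 mm⁴.
Web: 20 × 180, A = 3 600 mm², y = 120 mm, Ī = 9 720 000 mm⁴.
Top flange: 110 × 30, A = 3 300 mm², y = 225 mm, Ī = 247 500 mm⁴.
Transfer each piece to the bottom edge using Ī + A·d² with d = y − 0:
  bottom flange: d = 15 mm → contributes +990 000 mm⁴
  web: d = 120 mm → contributes +61 560 000 mm⁴
  top flange: d = 225 mm → contributes +167 310 000 mm⁴
Total I = 229 860 000 mm⁴.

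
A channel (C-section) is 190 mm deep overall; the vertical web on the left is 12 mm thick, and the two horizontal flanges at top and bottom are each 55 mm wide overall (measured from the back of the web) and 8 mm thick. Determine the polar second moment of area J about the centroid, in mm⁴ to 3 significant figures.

J ≈ 1.31 × 10⁷ mm⁴

Decompose the section into non-overlapping parts with the origin at the bottom-left of its bounding rectangle.
Web: 12 × 190, A = 2 280 mm², y = 95 mm, Ī = 6 859 000 mm⁴.
Top flange (beyond web): 43 × 8, A = 344 mm², y = 186 mm, Ī = 1834.7 mm⁴.
Bottom flange (beyond web): 43 × 8, A = 344 mm², y = 4 mm, Ī = 1834.7 mm⁴.
By symmetry the centroid is at mid-height, ȳ = 95 mm.
Transfer each piece to the centroidal x-axis using Ī + A·d² with d = y − 95:
  web: d = 0 mm → contributes +6 859 000 mm⁴
  top flange (beyond web): d = 91 mm → contributes +2 850 499 mm⁴
  bottom flange (beyond web): d = -91 mm → contributes +2 850 499 mm⁴
Total I = 12 559 997 mm⁴.
For the y-axis: x̄ = 12.375 mm.
Repeating about the centroidal y-axis gives I_y = 533 061 mm⁴.
Polar second moment: J = I_x + I_y = 13 093 058 mm⁴.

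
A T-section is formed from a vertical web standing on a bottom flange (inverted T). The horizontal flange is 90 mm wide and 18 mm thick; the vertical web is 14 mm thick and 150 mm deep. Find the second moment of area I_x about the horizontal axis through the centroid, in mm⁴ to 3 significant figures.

Break the section into simple shapes (no overlaps), measuring from the bottom-left corner of the bounding box.
Flange: 90 × 18, A = 1 620 mm², y = 9 mm, Ī = 43 740 mm⁴.
Web: 14 × 150, A = 2 100 mm², y = 93 mm, Ī = 3 937 500 mm⁴.
Centroid: ȳ = ΣA·y / ΣA = 56.419 mm.
Transfer each piece to the horizontal axis through the centroid using Ī + A·d² with d = y − 56.419:
  flange: d = -47.419 mm → contributes +3 686 464 mm⁴
  web: d = 36.581 mm → contributes +6 747 602 mm⁴
Total I = 10 434 066 mm⁴.

I_x ≈ 1.04 × 10⁷ mm⁴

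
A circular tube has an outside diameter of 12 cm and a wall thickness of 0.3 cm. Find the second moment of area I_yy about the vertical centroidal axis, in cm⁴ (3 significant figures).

I_yy ≈ 189 cm⁴

Split into non-overlapping primitives; take the origin at the lower-left of the bounding box.
Outer circle: ⌀12, A = 113.1 cm², x = 6 cm, Ī = 1017.9 cm⁴.
Bore (subtracted): ⌀11.4, A = 102.07 cm², x = 6 cm, Ī = 829.07 cm⁴.
By symmetry the centroid is at mid-width, x̄ = 6 cm.
All pieces are centred on the vertical centroidal axis, so I = ΣĪ (holes subtracted) = 188.81 cm⁴.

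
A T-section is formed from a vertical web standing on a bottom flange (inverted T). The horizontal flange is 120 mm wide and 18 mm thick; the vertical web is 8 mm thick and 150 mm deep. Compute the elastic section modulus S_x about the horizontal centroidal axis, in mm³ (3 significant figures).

S_x ≈ 6.01 × 10⁴ mm³

Break the section into simple shapes (no overlaps), measuring from the bottom-left corner of the bounding box.
Flange: 120 × 18, A = 2 160 mm², y = 9 mm, Ī = 58 320 mm⁴.
Web: 8 × 150, A = 1 200 mm², y = 93 mm, Ī = 2 250 000 mm⁴.
Centroid: ȳ = ΣA·y / ΣA = 39 mm.
Transfer each piece to the horizontal centroidal axis using Ī + A·d² with d = y − 39:
  flange: d = -30 mm → contributes +2 002 320 mm⁴
  web: d = 54 mm → contributes +5 749 200 mm⁴
Total I = 7 751 520 mm⁴.
Extreme fibre distance c = 129 mm; S = I/c = 60 089 mm³.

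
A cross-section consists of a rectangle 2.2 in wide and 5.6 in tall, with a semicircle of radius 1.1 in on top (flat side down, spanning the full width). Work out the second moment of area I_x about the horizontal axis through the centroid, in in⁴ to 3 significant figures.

Decompose the section into non-overlapping parts with the origin at the bottom-left of its bounding rectangle.
Rectangular body: 2.2 × 5.6, A = 12.32 in², y = 2.8 in, Ī = 32.196 in⁴.
Semicircular cap: semicircle r = 1.1, A = 1.9007 in², y = 6.0669 in, Ī = 0.1607 in⁴.
Centroid: ȳ = ΣA·y / ΣA = 3.2366 in.
Transfer each piece to the horizontal axis through the centroid using Ī + A·d² with d = y − 3.2366:
  rectangular body: d = -0.43663 in → contributes +34.545 in⁴
  semicircular cap: d = 2.8302 in → contributes +15.385 in⁴
Total I = 49.93 in⁴.

I_x ≈ 49.9 in⁴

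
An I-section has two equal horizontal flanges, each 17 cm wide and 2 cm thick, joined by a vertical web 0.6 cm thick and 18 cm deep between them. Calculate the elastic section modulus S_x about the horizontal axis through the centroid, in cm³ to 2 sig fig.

Split into non-overlapping primitives; take the origin at the lower-left of the bounding box.
Bottom flange: 17 × 2, A = 34 cm², y = 1 cm, Ī = 11.33 cm⁴.
Web: 0.6 × 18, A = 10.8 cm², y = 11 cm, Ī = 291.6 cm⁴.
Top flange: 17 × 2, A = 34 cm², y = 21 cm, Ī = 11.33 cm⁴.
By symmetry the centroid is at mid-height, ȳ = 11 cm.
Transfer each piece to the horizontal axis through the centroid using Ī + A·d² with d = y − 11:
  bottom flange: d = -10 cm → contributes +3 411 cm⁴
  web: d = 0 cm → contributes +291.6 cm⁴
  top flange: d = 10 cm → contributes +3 411 cm⁴
Total I = 7 114 cm⁴.
Extreme fibre distance c = 11 cm; S = I/c = 646.8 cm³.

S_x ≈ 650 cm³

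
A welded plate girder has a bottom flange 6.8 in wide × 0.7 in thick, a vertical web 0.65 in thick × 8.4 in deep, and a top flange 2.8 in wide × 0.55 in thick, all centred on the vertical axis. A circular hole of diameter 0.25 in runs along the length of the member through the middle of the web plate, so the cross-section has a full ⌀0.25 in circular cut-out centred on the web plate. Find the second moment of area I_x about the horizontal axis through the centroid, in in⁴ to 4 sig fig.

Treat the section as a set of non-overlapping primitives; coordinates are from the bounding-box lower-left.
Bottom plate: 6.8 × 0.7, A = 4.76 in², y = 0.35 in, Ī = 0.194367 in⁴.
Web plate: 0.65 × 8.4, A = 5.46 in², y = 4.9 in, Ī = 32.1048 in⁴.
Top plate: 2.8 × 0.55, A = 1.54 in², y = 9.375 in, Ī = 0.0388208 in⁴.
Hole (subtracted): ⌀0.25, A = 0.0490874 in², y = 4.9 in, Ī = 0.000191748 in⁴.
Centroid: ȳ = ΣA·y / ΣA = 3.63908 in.
Transfer each piece to the horizontal axis through the centroid using Ī + A·d² with d = y − 3.63908:
  bottom plate: d = -3.28908 in → contributes +51.6883 in⁴
  web plate: d = 1.26092 in → contributes +40.7857 in⁴
  top plate: d = 5.73592 in → contributes +50.706 in⁴
  hole: d = 1.26092 in → contributes −0.0782365 in⁴
Total I = 143.102 in⁴.

I_x ≈ 143.1 in⁴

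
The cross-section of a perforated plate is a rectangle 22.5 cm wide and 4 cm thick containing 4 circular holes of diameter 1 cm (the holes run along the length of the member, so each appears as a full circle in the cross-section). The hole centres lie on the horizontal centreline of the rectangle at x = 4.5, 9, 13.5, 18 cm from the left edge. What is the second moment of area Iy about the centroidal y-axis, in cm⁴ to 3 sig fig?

Iy ≈ 3720 cm⁴

Treat the section as a set of non-overlapping primitives; coordinates are from the bounding-box lower-left.
Plate: 22.5 × 4, A = 90 cm², x = 11.25 cm, Ī = 3796.9 cm⁴.
Hole 1 (subtracted): ⌀1, A = 0.7854 cm², x = 4.5 cm, Ī = 0.049087 cm⁴.
Hole 2 (subtracted): ⌀1, A = 0.7854 cm², x = 9 cm, Ī = 0.049087 cm⁴.
Hole 3 (subtracted): ⌀1, A = 0.7854 cm², x = 13.5 cm, Ī = 0.049087 cm⁴.
Hole 4 (subtracted): ⌀1, A = 0.7854 cm², x = 18 cm, Ī = 0.049087 cm⁴.
By symmetry the centroid is at mid-width, x̄ = 11.25 cm.
Transfer each piece to the centroidal y-axis using Ī + A·d² with d = x − 11.25:
  plate: d = 0 cm → contributes +3796.9 cm⁴
  hole 1: d = -6.75 cm → contributes −35.834 cm⁴
  hole 2: d = -2.25 cm → contributes −4.0252 cm⁴
  hole 3: d = 2.25 cm → contributes −4.0252 cm⁴
  hole 4: d = 6.75 cm → contributes −35.834 cm⁴
Total I = 3717.2 cm⁴.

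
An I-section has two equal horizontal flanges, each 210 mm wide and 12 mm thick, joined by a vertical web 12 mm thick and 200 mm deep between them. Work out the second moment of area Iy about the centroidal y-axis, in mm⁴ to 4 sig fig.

Iy ≈ 1.855 × 10⁷ mm⁴

Treat the section as a set of non-overlapping primitives; coordinates are from the bounding-box lower-left.
Bottom flange: 210 × 12, A = 2 520 mm², x = 105 mm, Ī = 9 261 000 mm⁴.
Web: 12 × 200, A = 2 400 mm², x = 105 mm, Ī = 28 800 mm⁴.
Top flange: 210 × 12, A = 2 520 mm², x = 105 mm, Ī = 9 261 000 mm⁴.
By symmetry the centroid is at mid-width, x̄ = 105 mm.
All pieces are centred on the centroidal y-axis, so I = ΣĪ = 18 550 800 mm⁴.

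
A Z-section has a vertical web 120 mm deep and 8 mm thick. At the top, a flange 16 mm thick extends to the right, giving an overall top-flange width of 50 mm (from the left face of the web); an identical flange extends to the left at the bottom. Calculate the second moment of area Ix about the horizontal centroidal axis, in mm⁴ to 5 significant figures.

Break the section into simple shapes (no overlaps), measuring from the bottom-left corner of the bounding box.
Web: 8 × 120, A = 960 mm², y = 60 mm, Ī = 1 152 000 mm⁴.
Top flange (beyond web): 42 × 16, A = 672 mm², y = 112 mm, Ī = 14 336 mm⁴.
Bottom flange (beyond web): 42 × 16, A = 672 mm², y = 8 mm, Ī = 14 336 mm⁴.
Centroid: ȳ = ΣA·y / ΣA = 60 mm.
Transfer each piece to the horizontal centroidal axis using Ī + A·d² with d = y − 60:
  web: d = 0 mm → contributes +1 152 000 mm⁴
  top flange (beyond web): d = 52 mm → contributes +1 831 424 mm⁴
  bottom flange (beyond web): d = -52 mm → contributes +1 831 424 mm⁴
Total I = 4 814 848 mm⁴.

Ix ≈ 4.8148 × 10⁶ mm⁴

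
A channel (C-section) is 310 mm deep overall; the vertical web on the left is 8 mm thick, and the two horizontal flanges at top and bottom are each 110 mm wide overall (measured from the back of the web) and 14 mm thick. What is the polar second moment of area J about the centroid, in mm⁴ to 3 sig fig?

Break the section into simple shapes (no overlaps), measuring from the bottom-left corner of the bounding box.
Web: 8 × 310, A = 2 480 mm², y = 155 mm, Ī = 19 860 667 mm⁴.
Top flange (beyond web): 102 × 14, A = 1 428 mm², y = 303 mm, Ī = 23 324 mm⁴.
Bottom flange (beyond web): 102 × 14, A = 1 428 mm², y = 7 mm, Ī = 23 324 mm⁴.
By symmetry the centroid is at mid-height, ȳ = 155 mm.
Transfer each piece to the centroidal x-axis using Ī + A·d² with d = y − 155:
  web: d = 0 mm → contributes +19 860 667 mm⁴
  top flange (beyond web): d = 148 mm → contributes +31 302 236 mm⁴
  bottom flange (beyond web): d = -148 mm → contributes +31 302 236 mm⁴
Total I = 82 465 139 mm⁴.
For the y-axis: x̄ = 33.438 mm.
Repeating about the centroidal y-axis gives I_y = 6 504 692 mm⁴.
Polar second moment: J = I_x + I_y = 88 969 831 mm⁴.

J ≈ 8.90 × 10⁷ mm⁴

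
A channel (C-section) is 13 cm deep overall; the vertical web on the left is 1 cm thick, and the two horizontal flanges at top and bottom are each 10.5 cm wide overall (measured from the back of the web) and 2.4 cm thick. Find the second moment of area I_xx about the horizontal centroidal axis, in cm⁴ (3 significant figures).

I_xx ≈ 1490 cm⁴

Split into non-overlapping primitives; take the origin at the lower-left of the bounding box.
Web: 1 × 13, A = 13 cm², y = 6.5 cm, Ī = 183.08 cm⁴.
Top flange (beyond web): 9.5 × 2.4, A = 22.8 cm², y = 11.8 cm, Ī = 10.944 cm⁴.
Bottom flange (beyond web): 9.5 × 2.4, A = 22.8 cm², y = 1.2 cm, Ī = 10.944 cm⁴.
By symmetry the centroid is at mid-height, ȳ = 6.5 cm.
Transfer each piece to the horizontal centroidal axis using Ī + A·d² with d = y − 6.5:
  web: d = 0 cm → contributes +183.08 cm⁴
  top flange (beyond web): d = 5.3 cm → contributes +651.4 cm⁴
  bottom flange (beyond web): d = -5.3 cm → contributes +651.4 cm⁴
Total I = 1485.9 cm⁴.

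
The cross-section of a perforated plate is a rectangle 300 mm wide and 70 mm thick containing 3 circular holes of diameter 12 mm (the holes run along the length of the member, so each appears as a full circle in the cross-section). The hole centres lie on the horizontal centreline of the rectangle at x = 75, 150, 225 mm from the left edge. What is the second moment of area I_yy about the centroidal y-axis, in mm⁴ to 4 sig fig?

Break the section into simple shapes (no overlaps), measuring from the bottom-left corner of the bounding box.
Plate: 300 × 70, A = 21 000 mm², x = 150 mm, Ī = 157 500 000 mm⁴.
Hole 1 (subtracted): ⌀12, A = 113.097 mm², x = 75 mm, Ī = 1017.88 mm⁴.
Hole 2 (subtracted): ⌀12, A = 113.097 mm², x = 150 mm, Ī = 1017.88 mm⁴.
Hole 3 (subtracted): ⌀12, A = 113.097 mm², x = 225 mm, Ī = 1017.88 mm⁴.
By symmetry the centroid is at mid-width, x̄ = 150 mm.
Transfer each piece to the centroidal y-axis using Ī + A·d² with d = x − 150:
  plate: d = 0 mm → contributes +157 500 000 mm⁴
  hole 1: d = -75 mm → contributes −637 190 mm⁴
  hole 2: d = 0 mm → contributes −1017.88 mm⁴
  hole 3: d = 75 mm → contributes −637 190 mm⁴
Total I = 156 224 601 mm⁴.

I_yy ≈ 1.562 × 10⁸ mm⁴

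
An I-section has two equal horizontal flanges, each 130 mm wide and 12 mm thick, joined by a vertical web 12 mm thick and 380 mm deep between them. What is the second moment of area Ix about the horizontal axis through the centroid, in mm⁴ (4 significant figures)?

Break the section into simple shapes (no overlaps), measuring from the bottom-left corner of the bounding box.
Bottom flange: 130 × 12, A = 1 560 mm², y = 6 mm, Ī = 18 720 mm⁴.
Web: 12 × 380, A = 4 560 mm², y = 202 mm, Ī = 54 872 000 mm⁴.
Top flange: 130 × 12, A = 1 560 mm², y = 398 mm, Ī = 18 720 mm⁴.
By symmetry the centroid is at mid-height, ȳ = 202 mm.
Transfer each piece to the horizontal axis through the centroid using Ī + A·d² with d = y − 202:
  bottom flange: d = -196 mm → contributes +59 947 680 mm⁴
  web: d = 0 mm → contributes +54 872 000 mm⁴
  top flange: d = 196 mm → contributes +59 947 680 mm⁴
Total I = 174 767 360 mm⁴.

Ix ≈ 1.748 × 10⁸ mm⁴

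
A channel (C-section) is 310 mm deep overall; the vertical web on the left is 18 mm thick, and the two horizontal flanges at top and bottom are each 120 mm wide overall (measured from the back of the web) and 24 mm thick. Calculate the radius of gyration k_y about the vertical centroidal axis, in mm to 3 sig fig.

k_y ≈ 36.3 mm

Break the section into simple shapes (no overlaps), measuring from the bottom-left corner of the bounding box.
Web: 18 × 310, A = 5 580 mm², x = 9 mm, Ī = 150 660 mm⁴.
Top flange (beyond web): 102 × 24, A = 2 448 mm², x = 69 mm, Ī = 2 122 416 mm⁴.
Bottom flange (beyond web): 102 × 24, A = 2 448 mm², x = 69 mm, Ī = 2 122 416 mm⁴.
Centroid: x̄ = ΣA·x / ΣA = 37.041 mm.
Transfer each piece to the vertical centroidal axis using Ī + A·d² with d = x − 37.041:
  web: d = -28.041 mm → contributes +4 538 275 mm⁴
  top flange (beyond web): d = 31.959 mm → contributes +4 622 711 mm⁴
  bottom flange (beyond web): d = 31.959 mm → contributes +4 622 711 mm⁴
Total I = 13 783 698 mm⁴.
Radius of gyration: k = √(I/A) = √(13 783 698 / 10 476) = 36.273 mm.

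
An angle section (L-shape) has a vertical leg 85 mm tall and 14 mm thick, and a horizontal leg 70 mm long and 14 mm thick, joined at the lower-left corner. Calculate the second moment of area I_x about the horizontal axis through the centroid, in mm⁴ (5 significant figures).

I_x ≈ 1.3249 × 10⁶ mm⁴

Split into non-overlapping primitives; take the origin at the lower-left of the bounding box.
Vertical leg: 14 × 85, A = 1 190 mm², y = 42.5 mm, Ī = 716479.2 mm⁴.
Horizontal leg (remainder): 56 × 14, A = 784 mm², y = 7 mm, Ī = 12805.33 mm⁴.
Centroid: ȳ = ΣA·y / ΣA = 28.40071 mm.
Transfer each piece to the horizontal axis through the centroid using Ī + A·d² with d = y − 28.40071:
  vertical leg: d = 14.09929 mm → contributes +953039.3 mm⁴
  horizontal leg (remainder): d = -21.40071 mm → contributes +371869.8 mm⁴
Total I = 1 324 909 mm⁴.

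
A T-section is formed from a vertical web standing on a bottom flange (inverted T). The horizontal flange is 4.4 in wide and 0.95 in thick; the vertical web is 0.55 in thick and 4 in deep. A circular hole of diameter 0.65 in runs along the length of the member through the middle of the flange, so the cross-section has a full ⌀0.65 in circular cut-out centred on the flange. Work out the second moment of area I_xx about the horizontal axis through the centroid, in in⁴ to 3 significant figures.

Treat the section as a set of non-overlapping primitives; coordinates are from the bounding-box lower-left.
Flange: 4.4 × 0.95, A = 4.18 in², y = 0.475 in, Ī = 0.31437 in⁴.
Web: 0.55 × 4, A = 2.2 in², y = 2.95 in, Ī = 2.9333 in⁴.
Hole (subtracted): ⌀0.65, A = 0.33183 in², y = 0.475 in, Ī = 0.0087624 in⁴.
Centroid: ȳ = ΣA·y / ΣA = 1.3753 in.
Transfer each piece to the horizontal axis through the centroid using Ī + A·d² with d = y − 1.3753:
  flange: d = -0.90027 in → contributes +3.7022 in⁴
  web: d = 1.5747 in → contributes +8.3888 in⁴
  hole: d = -0.90027 in → contributes −0.27771 in⁴
Total I = 11.813 in⁴.

I_xx ≈ 11.8 in⁴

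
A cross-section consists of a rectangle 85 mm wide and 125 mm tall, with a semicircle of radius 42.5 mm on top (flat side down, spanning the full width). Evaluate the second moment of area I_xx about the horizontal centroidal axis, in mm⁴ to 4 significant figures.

Treat the section as a set of non-overlapping primitives; coordinates are from the bounding-box lower-left.
Rectangular body: 85 × 125, A = 10 625 mm², y = 62.5 mm, Ī = 13 834 635 mm⁴.
Semicircular cap: semicircle r = 42.5, A = 2837.25 mm², y = 143.038 mm, Ī = 358 086 mm⁴.
Centroid: ȳ = ΣA·y / ΣA = 79.4738 mm.
Transfer each piece to the horizontal centroidal axis using Ī + A·d² with d = y − 79.4738:
  rectangular body: d = -16.9738 mm → contributes +16 895 795 mm⁴
  semicircular cap: d = 63.5638 mm → contributes +11 821 585 mm⁴
Total I = 28 717 380 mm⁴.

I_xx ≈ 2.872 × 10⁷ mm⁴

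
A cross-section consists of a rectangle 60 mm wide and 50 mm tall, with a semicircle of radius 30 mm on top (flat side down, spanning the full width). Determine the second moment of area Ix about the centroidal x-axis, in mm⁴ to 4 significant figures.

Ix ≈ 2.082 × 10⁶ mm⁴

Decompose the section into non-overlapping parts with the origin at the bottom-left of its bounding rectangle.
Rectangular body: 60 × 50, A = 3 000 mm², y = 25 mm, Ī = 625 000 mm⁴.
Semicircular cap: semicircle r = 30, A = 1413.72 mm², y = 62.7324 mm, Ī = 88903.1 mm⁴.
Centroid: ȳ = ΣA·y / ΣA = 37.0857 mm.
Transfer each piece to the centroidal x-axis using Ī + A·d² with d = y − 37.0857:
  rectangular body: d = -12.0857 mm → contributes +1 063 193 mm⁴
  semicircular cap: d = 25.6467 mm → contributes +1 018 779 mm⁴
Total I = 2 081 972 mm⁴.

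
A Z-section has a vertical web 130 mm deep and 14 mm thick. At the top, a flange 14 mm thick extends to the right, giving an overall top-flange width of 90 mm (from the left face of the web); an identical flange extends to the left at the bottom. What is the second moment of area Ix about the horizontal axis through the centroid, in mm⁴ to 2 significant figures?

Ix ≈ 9.8 × 10⁶ mm⁴

Decompose the section into non-overlapping parts with the origin at the bottom-left of its bounding rectangle.
Web: 14 × 130, A = 1 820 mm², y = 65 mm, Ī = 2 563 167 mm⁴.
Top flange (beyond web): 76 × 14, A = 1 064 mm², y = 123 mm, Ī = 17 379 mm⁴.
Bottom flange (beyond web): 76 × 14, A = 1 064 mm², y = 7 mm, Ī = 17 379 mm⁴.
Centroid: ȳ = ΣA·y / ΣA = 65 mm.
Transfer each piece to the horizontal axis through the centroid using Ī + A·d² with d = y − 65:
  web: d = 0 mm → contributes +2 563 167 mm⁴
  top flange (beyond web): d = 58 mm → contributes +3 596 675 mm⁴
  bottom flange (beyond web): d = -58 mm → contributes +3 596 675 mm⁴
Total I = 9 756 516 mm⁴.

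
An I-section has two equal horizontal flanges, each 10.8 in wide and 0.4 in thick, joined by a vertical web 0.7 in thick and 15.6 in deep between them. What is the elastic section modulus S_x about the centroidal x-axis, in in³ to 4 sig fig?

S_x ≈ 94.46 in³

Break the section into simple shapes (no overlaps), measuring from the bottom-left corner of the bounding box.
Bottom flange: 10.8 × 0.4, A = 4.32 in², y = 0.2 in, Ī = 0.0576 in⁴.
Web: 0.7 × 15.6, A = 10.92 in², y = 8.2 in, Ī = 221.458 in⁴.
Top flange: 10.8 × 0.4, A = 4.32 in², y = 16.2 in, Ī = 0.0576 in⁴.
By symmetry the centroid is at mid-height, ȳ = 8.2 in.
Transfer each piece to the centroidal x-axis using Ī + A·d² with d = y − 8.2:
  bottom flange: d = -8 in → contributes +276.538 in⁴
  web: d = 0 in → contributes +221.458 in⁴
  top flange: d = 8 in → contributes +276.538 in⁴
Total I = 774.533 in⁴.
Extreme fibre distance c = 8.2 in; S = I/c = 94.4552 in³.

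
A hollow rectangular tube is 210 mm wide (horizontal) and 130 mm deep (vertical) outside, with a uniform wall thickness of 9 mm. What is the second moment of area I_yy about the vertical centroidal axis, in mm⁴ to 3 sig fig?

I_yy ≈ 3.43 × 10⁷ mm⁴

Break the section into simple shapes (no overlaps), measuring from the bottom-left corner of the bounding box.
Outer rectangle: 210 × 130, A = 27 300 mm², x = 105 mm, Ī = 100 327 500 mm⁴.
Inner void (subtracted): 192 × 112, A = 21 504 mm², x = 105 mm, Ī = 66 060 288 mm⁴.
By symmetry the centroid is at mid-width, x̄ = 105 mm.
All pieces are centred on the vertical centroidal axis, so I = ΣĪ (holes subtracted) = 34 267 212 mm⁴.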